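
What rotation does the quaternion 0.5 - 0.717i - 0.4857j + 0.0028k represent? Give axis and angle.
axis = (-0.8279, -0.5608, 0.0032), θ = 2π/3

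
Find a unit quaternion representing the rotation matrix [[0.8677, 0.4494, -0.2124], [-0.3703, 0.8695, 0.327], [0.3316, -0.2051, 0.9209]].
0.9563 - 0.1391i - 0.1422j - 0.2143k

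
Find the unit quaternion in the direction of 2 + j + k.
0.8165 + 0.4082j + 0.4082k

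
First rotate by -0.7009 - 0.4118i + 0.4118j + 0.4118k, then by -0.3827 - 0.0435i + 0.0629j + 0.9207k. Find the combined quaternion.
-0.1547 - 0.1652i - 0.5629j - 0.7949k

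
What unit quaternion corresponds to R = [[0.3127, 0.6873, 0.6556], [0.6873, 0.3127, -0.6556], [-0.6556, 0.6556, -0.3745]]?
0.5592 + 0.5862i + 0.5862j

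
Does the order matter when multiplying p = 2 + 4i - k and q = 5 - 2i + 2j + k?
Yes: pq = 19 + 18i + 2j + 5k ≠ 19 + 14i + 6j - 11k = qp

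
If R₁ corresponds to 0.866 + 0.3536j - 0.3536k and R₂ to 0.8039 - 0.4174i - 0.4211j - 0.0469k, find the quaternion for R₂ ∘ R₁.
0.8285 - 0.196i - 0.228j - 0.4725k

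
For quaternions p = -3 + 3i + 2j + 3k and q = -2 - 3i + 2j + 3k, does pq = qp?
No: pq = 2 + 3i - 28j - 3k ≠ 2 + 3i + 8j - 27k = qp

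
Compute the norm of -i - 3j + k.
√11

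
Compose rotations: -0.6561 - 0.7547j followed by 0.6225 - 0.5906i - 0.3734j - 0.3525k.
-0.6902 + 0.1215i - 0.2248j + 0.677k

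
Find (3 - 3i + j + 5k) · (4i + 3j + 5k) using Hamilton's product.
-16 + 2i + 44j + 2k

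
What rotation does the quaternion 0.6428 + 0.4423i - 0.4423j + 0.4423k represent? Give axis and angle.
axis = (√3/3, -√3/3, √3/3), θ = 100°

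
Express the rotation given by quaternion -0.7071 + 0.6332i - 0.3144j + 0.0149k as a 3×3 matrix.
[[0.8019, -0.3771, 0.4635], [-0.4192, 0.1977, 0.8861], [-0.4258, -0.9048, 0.0004]]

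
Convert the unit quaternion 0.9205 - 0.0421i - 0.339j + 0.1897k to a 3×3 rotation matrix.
[[0.6982, -0.3207, -0.6401], [0.3778, 0.9245, -0.0511], [0.6081, -0.2061, 0.7666]]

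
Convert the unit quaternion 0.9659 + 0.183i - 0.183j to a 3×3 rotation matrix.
[[0.933, -0.067, -0.3535], [-0.067, 0.933, -0.3535], [0.3535, 0.3535, 0.866]]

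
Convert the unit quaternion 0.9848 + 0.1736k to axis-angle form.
axis = (0, 0, 1), θ = 20°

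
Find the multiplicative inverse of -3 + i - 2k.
-0.2143 - 0.0714i + 0.1429k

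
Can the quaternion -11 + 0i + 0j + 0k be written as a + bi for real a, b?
Yes. The quaternion -11 has j- and k-coefficients y = z = 0, so it lies in the complex subalgebra spanned by 1 and i.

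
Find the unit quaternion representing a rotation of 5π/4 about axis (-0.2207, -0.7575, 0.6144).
-0.3827 - 0.2039i - 0.6998j + 0.5676k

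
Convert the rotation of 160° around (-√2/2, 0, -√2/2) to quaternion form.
0.1736 - 0.6964i - 0.6964k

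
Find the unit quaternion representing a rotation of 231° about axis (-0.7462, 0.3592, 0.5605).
-0.4305 - 0.6735i + 0.3242j + 0.5059k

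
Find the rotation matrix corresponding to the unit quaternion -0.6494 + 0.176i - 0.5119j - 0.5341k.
[[-0.0946, -0.8739, 0.4769], [0.5135, 0.3675, 0.7754], [-0.8529, 0.3182, 0.414]]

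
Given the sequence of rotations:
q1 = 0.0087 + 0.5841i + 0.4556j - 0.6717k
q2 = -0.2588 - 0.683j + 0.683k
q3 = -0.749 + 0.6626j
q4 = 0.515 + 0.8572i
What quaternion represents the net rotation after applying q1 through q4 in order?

q2 · q1 = 0.7677 - 0.0036i + 0.2751j + 0.5787k
q3 · q2 · q1 = -0.7573 + 0.3861i + 0.3026j - 0.4311k
q4 · q3 · q2 · q1 = -0.721 - 0.4503i + 0.5254j + 0.0374k
-0.721 - 0.4503i + 0.5254j + 0.0374k


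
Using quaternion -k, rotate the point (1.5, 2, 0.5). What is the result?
(-1.5, -2, 0.5)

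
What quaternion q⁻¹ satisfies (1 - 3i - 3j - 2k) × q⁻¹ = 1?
0.0435 + 0.1304i + 0.1304j + 0.087k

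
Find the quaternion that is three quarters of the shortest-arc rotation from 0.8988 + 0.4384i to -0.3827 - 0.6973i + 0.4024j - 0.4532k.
0.557 + 0.677i - 0.3194j + 0.3597k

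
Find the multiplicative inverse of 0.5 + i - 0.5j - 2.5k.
0.0645 - 0.129i + 0.0645j + 0.3226k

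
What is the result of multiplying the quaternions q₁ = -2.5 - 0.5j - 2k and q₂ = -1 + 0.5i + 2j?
3.5 + 2.75i - 5.5j + 2.25k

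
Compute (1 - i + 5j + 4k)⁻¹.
0.0233 + 0.0233i - 0.1163j - 0.093k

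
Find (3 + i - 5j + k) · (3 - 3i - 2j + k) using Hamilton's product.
1 - 9i - 25j - 11k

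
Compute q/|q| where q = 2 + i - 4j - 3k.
0.3651 + 0.1826i - 0.7303j - 0.5477k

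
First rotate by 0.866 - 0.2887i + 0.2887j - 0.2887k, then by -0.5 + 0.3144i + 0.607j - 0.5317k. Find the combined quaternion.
-0.671 + 0.3949i + 0.6256j - 0.0501k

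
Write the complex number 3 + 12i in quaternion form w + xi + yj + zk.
3 + 12i + 0j + 0k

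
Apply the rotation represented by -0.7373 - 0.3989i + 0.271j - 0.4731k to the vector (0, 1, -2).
(-0.869, 1.923, -0.738)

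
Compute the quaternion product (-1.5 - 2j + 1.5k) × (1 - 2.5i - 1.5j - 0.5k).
-3.75 + 7i - 3.5j - 2.75k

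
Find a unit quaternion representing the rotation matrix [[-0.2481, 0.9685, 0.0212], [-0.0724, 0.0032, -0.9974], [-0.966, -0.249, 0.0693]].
-0.454 - 0.4121i - 0.5436j + 0.5732k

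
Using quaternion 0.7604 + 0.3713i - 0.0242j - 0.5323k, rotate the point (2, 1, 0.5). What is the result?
(1.44, -1.767, 0.235)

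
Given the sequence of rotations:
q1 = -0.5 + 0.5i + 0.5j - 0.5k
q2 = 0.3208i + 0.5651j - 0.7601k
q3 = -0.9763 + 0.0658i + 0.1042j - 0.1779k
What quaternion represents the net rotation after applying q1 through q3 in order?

q2 · q1 = -0.823 - 0.0629i - 0.5022j + 0.2579k
q3 · q2 · q1 = 0.9058 - 0.0552i + 0.3988j - 0.1319k
0.9058 - 0.0552i + 0.3988j - 0.1319k


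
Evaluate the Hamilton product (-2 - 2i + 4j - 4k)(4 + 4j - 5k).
-44 - 12i - 2j - 14k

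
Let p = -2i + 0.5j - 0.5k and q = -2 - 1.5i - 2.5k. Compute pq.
-4.25 + 2.75i - 5.25j + 1.75k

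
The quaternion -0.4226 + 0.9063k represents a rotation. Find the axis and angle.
axis = (0, 0, 1), θ = 230°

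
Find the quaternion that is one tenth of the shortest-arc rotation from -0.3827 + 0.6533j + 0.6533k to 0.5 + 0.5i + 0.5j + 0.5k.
-0.2974 + 0.0614i + 0.6737j + 0.6737k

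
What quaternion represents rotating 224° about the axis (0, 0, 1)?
-0.3746 + 0.9272k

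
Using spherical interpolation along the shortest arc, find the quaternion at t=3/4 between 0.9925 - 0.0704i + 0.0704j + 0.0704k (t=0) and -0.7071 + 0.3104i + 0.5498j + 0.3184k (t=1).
0.8383 - 0.2655i - 0.4156j - 0.2324k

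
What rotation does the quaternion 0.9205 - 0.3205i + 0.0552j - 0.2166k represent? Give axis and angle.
axis = (-0.8202, 0.1413, -0.5543), θ = 46°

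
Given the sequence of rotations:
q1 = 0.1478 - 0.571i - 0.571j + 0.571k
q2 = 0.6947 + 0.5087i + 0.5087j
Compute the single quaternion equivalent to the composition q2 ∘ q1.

q2 · q1 = 0.6836 - 0.031i - 0.612j + 0.3967k
0.6836 - 0.031i - 0.612j + 0.3967k


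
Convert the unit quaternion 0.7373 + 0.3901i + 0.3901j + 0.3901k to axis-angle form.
axis = (√3/3, √3/3, √3/3), θ = 85°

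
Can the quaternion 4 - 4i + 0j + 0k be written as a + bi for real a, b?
Yes. The quaternion 4 - 4i has j- and k-coefficients y = z = 0, so it lies in the complex subalgebra spanned by 1 and i.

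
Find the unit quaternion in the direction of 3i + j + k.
0.9045i + 0.3015j + 0.3015k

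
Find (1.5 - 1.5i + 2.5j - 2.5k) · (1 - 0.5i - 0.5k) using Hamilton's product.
-0.5 - 3.5i + 3j - 2k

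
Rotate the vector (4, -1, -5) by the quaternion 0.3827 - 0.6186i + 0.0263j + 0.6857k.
(4.931, 0.127, -4.203)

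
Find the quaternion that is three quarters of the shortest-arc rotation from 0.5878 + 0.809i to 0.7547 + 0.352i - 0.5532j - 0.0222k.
0.7517 + 0.497i - 0.4331j - 0.0174k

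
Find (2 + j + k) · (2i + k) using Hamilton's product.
-1 + 5i + 2j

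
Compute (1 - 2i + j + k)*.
1 + 2i - j - k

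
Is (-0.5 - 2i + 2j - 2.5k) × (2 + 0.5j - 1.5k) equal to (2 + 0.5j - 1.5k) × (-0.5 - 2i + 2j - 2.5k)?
No: pq = -5.75 - 5.75i + 0.75j - 5.25k ≠ -5.75 - 2.25i + 6.75j - 3.25k = qp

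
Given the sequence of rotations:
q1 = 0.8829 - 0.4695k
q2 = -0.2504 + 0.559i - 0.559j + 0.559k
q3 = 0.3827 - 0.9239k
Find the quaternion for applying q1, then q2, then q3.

q2 · q1 = 0.0414 + 0.756i - 0.2311j + 0.6111k
q3 · q2 · q1 = 0.5804 + 0.0758i - 0.7869j + 0.1956k
0.5804 + 0.0758i - 0.7869j + 0.1956k


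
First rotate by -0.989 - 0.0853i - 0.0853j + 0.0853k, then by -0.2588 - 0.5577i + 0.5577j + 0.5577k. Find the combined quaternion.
0.2084 + 0.6688i - 0.5295j - 0.4785k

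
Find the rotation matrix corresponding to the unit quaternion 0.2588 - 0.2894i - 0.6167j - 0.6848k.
[[-0.6985, 0.7114, 0.0772], [0.0025, -0.1054, 0.9944], [0.7156, 0.6948, 0.0719]]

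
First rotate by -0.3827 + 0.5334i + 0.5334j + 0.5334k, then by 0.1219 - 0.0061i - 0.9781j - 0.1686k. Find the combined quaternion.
0.5683 - 0.3644i + 0.3527j + 0.648k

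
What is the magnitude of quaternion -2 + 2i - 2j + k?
√13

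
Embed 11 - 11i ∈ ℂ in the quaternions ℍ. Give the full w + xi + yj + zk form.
11 - 11i + 0j + 0k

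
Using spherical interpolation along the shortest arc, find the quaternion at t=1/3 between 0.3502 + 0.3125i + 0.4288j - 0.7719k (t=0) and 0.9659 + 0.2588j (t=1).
0.6526 + 0.235i + 0.4267j - 0.5804k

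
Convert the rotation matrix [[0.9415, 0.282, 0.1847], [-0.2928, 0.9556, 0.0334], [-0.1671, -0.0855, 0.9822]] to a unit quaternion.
0.9848 - 0.0302i + 0.0893j - 0.1459k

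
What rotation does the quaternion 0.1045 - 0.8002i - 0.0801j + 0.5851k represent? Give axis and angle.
axis = (-0.8046, -0.0805, 0.5883), θ = 168°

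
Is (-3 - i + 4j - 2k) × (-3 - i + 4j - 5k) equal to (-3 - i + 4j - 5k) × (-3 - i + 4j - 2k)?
No: pq = -18 - 6i - 27j + 21k ≠ -18 + 18i - 21j + 21k = qp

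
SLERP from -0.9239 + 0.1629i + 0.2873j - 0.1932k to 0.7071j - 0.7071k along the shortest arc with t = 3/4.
-0.296 + 0.0522i + 0.6893j - 0.6592k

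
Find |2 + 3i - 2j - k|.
√18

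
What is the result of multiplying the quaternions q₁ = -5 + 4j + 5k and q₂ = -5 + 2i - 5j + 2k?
35 + 23i + 15j - 43k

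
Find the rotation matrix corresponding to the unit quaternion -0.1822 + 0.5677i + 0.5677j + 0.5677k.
[[-0.2891, 0.8514, 0.4377], [0.4377, -0.2891, 0.8514], [0.8514, 0.4377, -0.2891]]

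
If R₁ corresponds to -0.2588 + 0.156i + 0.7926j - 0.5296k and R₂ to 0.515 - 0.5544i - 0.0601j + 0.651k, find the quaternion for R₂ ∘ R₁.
0.3456 - 0.2603i + 0.2317j - 0.8713k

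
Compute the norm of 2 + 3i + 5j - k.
√39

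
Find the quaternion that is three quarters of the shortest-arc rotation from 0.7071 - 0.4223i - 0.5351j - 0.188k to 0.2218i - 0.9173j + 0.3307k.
0.227 + 0.052i - 0.9475j + 0.2193k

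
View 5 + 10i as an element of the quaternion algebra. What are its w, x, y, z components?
5 + 10i + 0j + 0k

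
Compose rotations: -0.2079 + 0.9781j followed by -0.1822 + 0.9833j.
-0.9239 - 0.3826j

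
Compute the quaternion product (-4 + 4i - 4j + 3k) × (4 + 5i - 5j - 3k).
-47 + 23i + 31j + 24k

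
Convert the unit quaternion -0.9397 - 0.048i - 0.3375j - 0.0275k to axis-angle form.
axis = (-0.1403, -0.9868, -0.0804), θ = 320°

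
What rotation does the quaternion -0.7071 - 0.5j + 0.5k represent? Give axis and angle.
axis = (0, -√2/2, √2/2), θ = 3π/2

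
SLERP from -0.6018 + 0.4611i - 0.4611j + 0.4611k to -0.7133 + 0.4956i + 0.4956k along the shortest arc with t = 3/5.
-0.6875 + 0.4955i - 0.1906j + 0.4955k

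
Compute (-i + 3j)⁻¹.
0.1i - 0.3j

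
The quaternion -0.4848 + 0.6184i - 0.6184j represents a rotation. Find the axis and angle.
axis = (√2/2, -√2/2, 0), θ = 238°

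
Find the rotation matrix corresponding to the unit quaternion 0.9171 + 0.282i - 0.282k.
[[0.841, 0.5172, -0.159], [-0.5172, 0.6819, -0.5172], [-0.159, 0.5172, 0.841]]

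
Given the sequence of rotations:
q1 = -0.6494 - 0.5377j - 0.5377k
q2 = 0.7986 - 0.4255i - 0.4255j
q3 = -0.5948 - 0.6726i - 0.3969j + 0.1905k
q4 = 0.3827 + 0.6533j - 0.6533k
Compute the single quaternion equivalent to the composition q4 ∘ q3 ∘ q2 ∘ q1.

q2 · q1 = -0.7474 + 0.5051i - 0.3819j - 0.2006k
q3 · q2 · q1 = 0.6709 + 0.3546i + 0.4851j + 0.4343k
q4 · q3 · q2 · q1 = 0.2236 + 0.7363i + 0.3923j - 0.5038k
0.2236 + 0.7363i + 0.3923j - 0.5038k


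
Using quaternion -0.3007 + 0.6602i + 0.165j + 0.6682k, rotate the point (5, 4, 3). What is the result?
(5.091, -2.126, 4.423)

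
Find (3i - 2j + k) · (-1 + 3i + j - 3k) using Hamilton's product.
-4 + 2i + 14j + 8k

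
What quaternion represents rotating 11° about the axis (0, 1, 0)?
0.9954 + 0.0958j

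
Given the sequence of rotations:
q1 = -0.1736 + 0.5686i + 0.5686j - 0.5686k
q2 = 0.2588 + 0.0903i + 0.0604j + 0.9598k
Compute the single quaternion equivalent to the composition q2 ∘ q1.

q2 · q1 = 0.4151 - 0.4486i + 0.7338j - 0.2968k
0.4151 - 0.4486i + 0.7338j - 0.2968k


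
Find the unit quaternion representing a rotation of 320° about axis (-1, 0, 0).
-0.9397 - 0.342i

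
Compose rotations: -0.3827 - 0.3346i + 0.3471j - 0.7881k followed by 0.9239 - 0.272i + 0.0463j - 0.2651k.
-0.6696 - 0.1495i + 0.1773j - 0.7056k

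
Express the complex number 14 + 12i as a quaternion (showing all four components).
14 + 12i + 0j + 0k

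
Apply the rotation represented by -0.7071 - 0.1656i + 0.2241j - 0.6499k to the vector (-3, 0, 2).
(-0.368, -3.586, 0.093)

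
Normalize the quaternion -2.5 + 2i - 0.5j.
-0.7715 + 0.6172i - 0.1543j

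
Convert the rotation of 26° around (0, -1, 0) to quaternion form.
0.9744 - 0.225j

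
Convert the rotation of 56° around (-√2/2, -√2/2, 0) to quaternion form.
0.8829 - 0.332i - 0.332j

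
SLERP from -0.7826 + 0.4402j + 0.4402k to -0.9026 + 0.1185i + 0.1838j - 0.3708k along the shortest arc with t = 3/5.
-0.9437 + 0.0777i + 0.3184j - 0.0454k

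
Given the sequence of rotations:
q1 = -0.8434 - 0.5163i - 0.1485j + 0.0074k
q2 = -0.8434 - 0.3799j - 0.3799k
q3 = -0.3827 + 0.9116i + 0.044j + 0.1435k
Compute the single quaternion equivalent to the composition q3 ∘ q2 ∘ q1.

q2 · q1 = 0.6577 + 0.3762i + 0.6418j + 0.118k
q3 · q2 · q1 = -0.6398 + 0.3687i - 0.2703j + 0.6177k
-0.6398 + 0.3687i - 0.2703j + 0.6177k


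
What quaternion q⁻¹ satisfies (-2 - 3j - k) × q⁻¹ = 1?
-0.1429 + 0.2143j + 0.0714k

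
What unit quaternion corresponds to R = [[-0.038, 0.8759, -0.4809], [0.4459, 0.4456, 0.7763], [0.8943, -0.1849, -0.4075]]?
0.5 - 0.4806i - 0.6876j - 0.215k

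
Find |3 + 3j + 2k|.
√22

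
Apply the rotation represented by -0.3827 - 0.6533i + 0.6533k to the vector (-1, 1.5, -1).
(1.457, -0.061, 1.457)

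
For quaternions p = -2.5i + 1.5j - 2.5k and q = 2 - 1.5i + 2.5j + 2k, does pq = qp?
No: pq = -2.5 + 4.25i + 11.75j - 9k ≠ -2.5 - 14.25i - 5.75j - k = qp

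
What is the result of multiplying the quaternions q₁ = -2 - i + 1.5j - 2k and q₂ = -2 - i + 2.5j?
-0.75 + 9i - 6j + 3k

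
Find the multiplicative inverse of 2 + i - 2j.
0.2222 - 0.1111i + 0.2222j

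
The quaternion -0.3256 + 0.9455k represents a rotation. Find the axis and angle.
axis = (0, 0, 1), θ = 218°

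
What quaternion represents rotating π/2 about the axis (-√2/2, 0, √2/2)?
0.7071 - 0.5i + 0.5k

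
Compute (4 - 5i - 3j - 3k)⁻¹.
0.0678 + 0.0847i + 0.0508j + 0.0508k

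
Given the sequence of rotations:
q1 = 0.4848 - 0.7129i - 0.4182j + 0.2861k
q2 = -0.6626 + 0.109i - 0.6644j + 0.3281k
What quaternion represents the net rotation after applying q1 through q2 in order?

q2 · q1 = -0.6152 + 0.4723i - 0.3101j - 0.5497k
-0.6152 + 0.4723i - 0.3101j - 0.5497k


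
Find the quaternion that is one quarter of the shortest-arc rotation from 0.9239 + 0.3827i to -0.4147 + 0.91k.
0.9032 + 0.3202i - 0.2859k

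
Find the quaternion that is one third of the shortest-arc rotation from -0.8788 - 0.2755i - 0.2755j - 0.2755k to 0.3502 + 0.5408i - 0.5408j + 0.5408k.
-0.8002 - 0.424i + 0.0105j - 0.424k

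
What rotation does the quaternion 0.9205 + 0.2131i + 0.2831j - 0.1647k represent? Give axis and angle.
axis = (0.5454, 0.7245, -0.4215), θ = 46°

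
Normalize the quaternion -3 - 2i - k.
-0.8018 - 0.5345i - 0.2673k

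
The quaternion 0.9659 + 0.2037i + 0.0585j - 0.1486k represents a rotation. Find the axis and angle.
axis = (0.787, 0.226, -0.5741), θ = π/6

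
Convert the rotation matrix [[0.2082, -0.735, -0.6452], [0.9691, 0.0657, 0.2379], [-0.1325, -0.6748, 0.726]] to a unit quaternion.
0.7071 - 0.3227i - 0.1813j + 0.6025k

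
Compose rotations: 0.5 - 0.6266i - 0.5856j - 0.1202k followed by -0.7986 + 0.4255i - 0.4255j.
-0.3819 + 0.7643i + 0.3061j - 0.4198k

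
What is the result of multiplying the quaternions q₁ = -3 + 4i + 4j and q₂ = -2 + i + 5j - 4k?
-18 - 27i - 7j + 28k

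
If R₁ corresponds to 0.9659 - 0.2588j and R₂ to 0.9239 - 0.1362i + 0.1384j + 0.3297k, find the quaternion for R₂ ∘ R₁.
0.9282 - 0.0462i - 0.1054j + 0.3537k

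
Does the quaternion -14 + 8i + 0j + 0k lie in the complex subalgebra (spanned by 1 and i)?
Yes. The quaternion -14 + 8i has j- and k-coefficients y = z = 0, so it lies in the complex subalgebra spanned by 1 and i.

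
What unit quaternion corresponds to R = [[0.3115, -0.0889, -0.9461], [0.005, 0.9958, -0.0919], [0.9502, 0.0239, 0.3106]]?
0.809 + 0.0358i - 0.586j + 0.029k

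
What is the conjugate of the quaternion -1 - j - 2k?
-1 + j + 2k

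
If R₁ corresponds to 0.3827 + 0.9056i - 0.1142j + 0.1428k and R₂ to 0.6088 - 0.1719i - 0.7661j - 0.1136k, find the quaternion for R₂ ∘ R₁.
0.3174 + 0.3632i - 0.441j + 0.7569k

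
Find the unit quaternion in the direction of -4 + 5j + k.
-0.6172 + 0.7715j + 0.1543k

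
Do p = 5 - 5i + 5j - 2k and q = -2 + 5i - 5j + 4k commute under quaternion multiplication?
No: pq = 48 + 45i - 25j + 24k ≠ 48 + 25i - 45j + 24k = qp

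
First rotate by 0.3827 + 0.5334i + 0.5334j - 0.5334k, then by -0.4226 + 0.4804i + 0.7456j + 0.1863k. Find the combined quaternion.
-0.7163 - 0.5386i + 0.4155j + 0.1553k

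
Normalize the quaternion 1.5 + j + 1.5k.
0.6396 + 0.4264j + 0.6396k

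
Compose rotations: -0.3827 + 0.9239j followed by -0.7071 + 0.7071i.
0.2706 - 0.2706i - 0.6533j + 0.6533k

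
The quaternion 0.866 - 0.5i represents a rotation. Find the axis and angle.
axis = (-1, 0, 0), θ = π/3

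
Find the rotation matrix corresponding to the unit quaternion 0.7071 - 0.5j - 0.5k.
[[0, 0.7071, -0.7071], [-0.7071, 0.5, 0.5], [0.7071, 0.5, 0.5]]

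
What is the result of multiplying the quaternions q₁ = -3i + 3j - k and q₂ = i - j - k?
5 - 4i - 4j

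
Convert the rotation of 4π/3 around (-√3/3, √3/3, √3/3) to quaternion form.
-0.5 - 0.5i + 0.5j + 0.5k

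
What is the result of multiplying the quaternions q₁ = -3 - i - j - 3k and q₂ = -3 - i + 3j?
11 + 15i - 3j + 5k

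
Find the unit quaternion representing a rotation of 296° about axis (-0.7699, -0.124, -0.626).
-0.848 - 0.408i - 0.0657j - 0.3317k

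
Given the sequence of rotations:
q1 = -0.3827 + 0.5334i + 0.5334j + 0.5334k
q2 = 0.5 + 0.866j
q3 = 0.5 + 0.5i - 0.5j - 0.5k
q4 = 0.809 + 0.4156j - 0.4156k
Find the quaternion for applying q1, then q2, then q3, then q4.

q2 · q1 = -0.6533 + 0.7286i - 0.0647j - 0.1952k
q3 · q2 · q1 = -0.8209 + 0.1029i + 0.0276j + 0.561k
q4 · q3 · q2 · q1 = -0.4424 + 0.3279i - 0.3616j + 0.7522k
-0.4424 + 0.3279i - 0.3616j + 0.7522k


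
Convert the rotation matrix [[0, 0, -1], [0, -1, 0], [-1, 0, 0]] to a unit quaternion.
-0.7071i + 0.7071k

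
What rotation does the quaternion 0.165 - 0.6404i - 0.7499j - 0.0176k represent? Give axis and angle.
axis = (-0.6493, -0.7603, -0.0178), θ = 161°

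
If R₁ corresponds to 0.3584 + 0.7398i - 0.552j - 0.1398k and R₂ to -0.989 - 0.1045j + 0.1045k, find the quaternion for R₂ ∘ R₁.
-0.3975 - 0.6594i + 0.5858j + 0.253k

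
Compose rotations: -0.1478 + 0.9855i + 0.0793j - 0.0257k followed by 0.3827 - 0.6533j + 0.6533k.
0.012 + 0.3421i + 0.7707j + 0.5374k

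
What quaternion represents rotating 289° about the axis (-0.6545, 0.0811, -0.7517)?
-0.8141 - 0.3801i + 0.0471j - 0.4365k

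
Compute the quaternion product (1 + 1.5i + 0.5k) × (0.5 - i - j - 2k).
3 + 0.25i + 1.5j - 3.25k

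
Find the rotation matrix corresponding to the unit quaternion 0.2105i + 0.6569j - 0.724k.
[[-0.9114, 0.2766, -0.3048], [0.2766, -0.137, -0.9512], [-0.3048, -0.9512, 0.0483]]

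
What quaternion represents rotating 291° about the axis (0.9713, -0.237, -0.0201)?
-0.8241 + 0.5502i - 0.1342j - 0.0114k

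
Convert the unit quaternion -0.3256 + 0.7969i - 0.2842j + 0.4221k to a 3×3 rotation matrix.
[[0.4821, -0.1781, 0.8578], [-0.7278, -0.6264, 0.279], [0.4877, -0.7589, -0.4316]]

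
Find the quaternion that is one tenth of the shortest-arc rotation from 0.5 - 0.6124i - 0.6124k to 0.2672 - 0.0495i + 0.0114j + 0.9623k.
0.4369 - 0.5698i - 0.0014j - 0.696k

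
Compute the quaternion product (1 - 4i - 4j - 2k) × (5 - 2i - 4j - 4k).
-27 - 14i - 36j - 6k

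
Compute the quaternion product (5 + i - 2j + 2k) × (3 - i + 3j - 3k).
28 - 2i + 10j - 8k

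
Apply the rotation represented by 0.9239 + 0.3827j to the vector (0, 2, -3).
(-2.121, 2, -2.121)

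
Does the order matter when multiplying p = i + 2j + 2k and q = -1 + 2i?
Yes: pq = -2 - i + 2j - 6k ≠ -2 - i - 6j + 2k = qp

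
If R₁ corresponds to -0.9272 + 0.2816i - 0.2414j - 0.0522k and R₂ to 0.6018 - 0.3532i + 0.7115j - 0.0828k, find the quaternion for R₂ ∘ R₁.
-0.2911 + 0.4398i - 0.8467j - 0.0697k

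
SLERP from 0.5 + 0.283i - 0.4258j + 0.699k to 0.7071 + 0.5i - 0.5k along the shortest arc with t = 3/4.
0.8027 + 0.5427i - 0.1501j - 0.1966k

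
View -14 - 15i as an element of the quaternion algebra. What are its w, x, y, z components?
-14 - 15i + 0j + 0k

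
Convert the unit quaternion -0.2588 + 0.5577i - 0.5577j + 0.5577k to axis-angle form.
axis = (√3/3, -√3/3, √3/3), θ = 7π/6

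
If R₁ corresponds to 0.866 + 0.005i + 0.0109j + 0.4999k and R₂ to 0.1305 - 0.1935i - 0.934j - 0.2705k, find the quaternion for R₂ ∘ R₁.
0.2594 - 0.6309i - 0.712j - 0.1665k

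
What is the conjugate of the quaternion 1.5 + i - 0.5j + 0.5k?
1.5 - i + 0.5j - 0.5k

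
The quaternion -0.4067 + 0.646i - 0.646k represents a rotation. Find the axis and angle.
axis = (√2/2, 0, -√2/2), θ = 228°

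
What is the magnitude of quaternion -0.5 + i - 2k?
2.291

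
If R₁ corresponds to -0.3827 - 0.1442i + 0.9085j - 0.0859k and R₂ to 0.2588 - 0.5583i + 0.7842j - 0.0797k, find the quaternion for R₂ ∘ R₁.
-0.8988 + 0.1814i - 0.1015j - 0.3859k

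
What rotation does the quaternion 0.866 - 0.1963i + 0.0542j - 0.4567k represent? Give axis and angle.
axis = (-0.3926, 0.1084, -0.9133), θ = π/3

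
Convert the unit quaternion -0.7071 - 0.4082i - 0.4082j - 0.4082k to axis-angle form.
axis = (-√3/3, -√3/3, -√3/3), θ = 3π/2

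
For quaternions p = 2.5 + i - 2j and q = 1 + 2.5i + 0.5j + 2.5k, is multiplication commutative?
No: pq = 1 + 2.25i - 3.25j + 11.75k ≠ 1 + 12.25i + 1.75j + 0.75k = qp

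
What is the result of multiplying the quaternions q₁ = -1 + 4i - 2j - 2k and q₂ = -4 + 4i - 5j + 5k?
-12 - 40i - 15j - 9k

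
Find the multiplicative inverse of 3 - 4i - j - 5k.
0.0588 + 0.0784i + 0.0196j + 0.098k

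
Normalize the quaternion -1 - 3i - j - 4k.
-0.1925 - 0.5774i - 0.1925j - 0.7698k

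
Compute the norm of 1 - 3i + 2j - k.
√15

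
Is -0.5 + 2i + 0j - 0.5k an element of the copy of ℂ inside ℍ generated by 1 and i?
No. The quaternion -0.5 + 2i - 0.5k has j-coefficient y = 0 and k-coefficient z = -0.5, not both zero, so it does not lie in the complex subalgebra spanned by 1 and i.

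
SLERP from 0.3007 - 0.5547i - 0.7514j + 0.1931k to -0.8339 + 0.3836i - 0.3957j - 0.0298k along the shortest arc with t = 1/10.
0.4084 - 0.5901i - 0.6698j + 0.1907k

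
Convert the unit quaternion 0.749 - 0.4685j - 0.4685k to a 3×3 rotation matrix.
[[0.122, 0.7018, -0.7018], [-0.7018, 0.561, 0.439], [0.7018, 0.439, 0.561]]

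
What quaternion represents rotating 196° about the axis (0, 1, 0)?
-0.1392 + 0.9903j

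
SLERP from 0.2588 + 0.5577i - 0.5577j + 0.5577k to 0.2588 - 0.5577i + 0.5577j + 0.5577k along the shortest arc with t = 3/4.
-0.1368 + 0.6687i - 0.6687j - 0.2949k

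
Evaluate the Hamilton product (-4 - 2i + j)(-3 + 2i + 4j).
12 - 2i - 19j - 10k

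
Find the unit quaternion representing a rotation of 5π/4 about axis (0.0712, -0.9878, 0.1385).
-0.3827 + 0.0658i - 0.9126j + 0.128k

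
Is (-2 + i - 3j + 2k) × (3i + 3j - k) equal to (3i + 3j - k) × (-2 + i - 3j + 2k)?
No: pq = 8 - 9i + j + 14k ≠ 8 - 3i - 13j - 10k = qp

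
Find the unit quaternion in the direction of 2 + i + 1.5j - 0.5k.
0.7303 + 0.3651i + 0.5477j - 0.1826k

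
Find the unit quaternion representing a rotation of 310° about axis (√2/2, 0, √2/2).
-0.9063 + 0.2988i + 0.2988k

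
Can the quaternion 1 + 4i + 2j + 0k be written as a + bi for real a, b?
No. The quaternion 1 + 4i + 2j has j-coefficient y = 2 and k-coefficient z = 0, not both zero, so it does not lie in the complex subalgebra spanned by 1 and i.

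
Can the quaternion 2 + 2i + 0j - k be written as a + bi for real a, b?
No. The quaternion 2 + 2i - k has j-coefficient y = 0 and k-coefficient z = -1, not both zero, so it does not lie in the complex subalgebra spanned by 1 and i.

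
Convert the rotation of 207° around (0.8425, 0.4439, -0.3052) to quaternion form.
-0.2334 + 0.8192i + 0.4316j - 0.2968k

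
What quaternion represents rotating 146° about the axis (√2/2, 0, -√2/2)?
0.2924 + 0.6762i - 0.6762k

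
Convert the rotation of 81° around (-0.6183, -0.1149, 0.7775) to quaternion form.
0.7604 - 0.4016i - 0.0746j + 0.5049k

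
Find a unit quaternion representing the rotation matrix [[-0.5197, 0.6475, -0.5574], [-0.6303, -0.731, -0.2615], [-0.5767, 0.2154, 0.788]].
-0.3665 - 0.3253i - 0.0132j + 0.8716k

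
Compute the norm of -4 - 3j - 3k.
√34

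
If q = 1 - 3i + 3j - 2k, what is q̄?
1 + 3i - 3j + 2k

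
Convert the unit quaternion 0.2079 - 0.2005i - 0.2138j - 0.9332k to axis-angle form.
axis = (-0.205, -0.2186, -0.954), θ = 156°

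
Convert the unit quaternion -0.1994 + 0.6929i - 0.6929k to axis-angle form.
axis = (√2/2, 0, -√2/2), θ = 203°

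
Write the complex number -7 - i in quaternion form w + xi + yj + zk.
-7 - i + 0j + 0k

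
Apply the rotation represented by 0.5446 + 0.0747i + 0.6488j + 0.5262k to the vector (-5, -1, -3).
(0.099, -5.59, 1.935)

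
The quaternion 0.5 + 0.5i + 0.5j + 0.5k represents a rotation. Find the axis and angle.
axis = (√3/3, √3/3, √3/3), θ = 2π/3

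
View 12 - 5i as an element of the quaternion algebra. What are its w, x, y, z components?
12 - 5i + 0j + 0k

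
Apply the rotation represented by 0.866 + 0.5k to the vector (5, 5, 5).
(-1.83, 6.83, 5)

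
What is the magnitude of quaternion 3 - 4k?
5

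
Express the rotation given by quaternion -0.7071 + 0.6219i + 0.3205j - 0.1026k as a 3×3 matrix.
[[0.7735, 0.2535, -0.5809], [0.5437, 0.2054, 0.8137], [0.3256, -0.9453, 0.021]]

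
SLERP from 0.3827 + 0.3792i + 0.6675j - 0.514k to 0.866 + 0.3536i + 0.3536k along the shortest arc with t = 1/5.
0.5706 + 0.4319i + 0.5955j - 0.365k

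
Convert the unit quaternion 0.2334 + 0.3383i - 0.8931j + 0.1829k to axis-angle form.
axis = (0.3479, -0.9185, 0.1881), θ = 153°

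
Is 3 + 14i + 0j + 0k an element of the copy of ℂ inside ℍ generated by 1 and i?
Yes. The quaternion 3 + 14i has j- and k-coefficients y = z = 0, so it lies in the complex subalgebra spanned by 1 and i.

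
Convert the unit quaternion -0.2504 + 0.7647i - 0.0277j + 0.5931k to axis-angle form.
axis = (0.7899, -0.0286, 0.6126), θ = 209°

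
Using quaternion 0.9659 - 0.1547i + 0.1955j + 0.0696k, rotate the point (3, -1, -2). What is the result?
(2.224, -1.373, -2.677)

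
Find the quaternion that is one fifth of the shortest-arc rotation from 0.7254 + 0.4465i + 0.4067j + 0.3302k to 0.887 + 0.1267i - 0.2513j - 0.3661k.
0.8399 + 0.4153i + 0.2894j + 0.1957k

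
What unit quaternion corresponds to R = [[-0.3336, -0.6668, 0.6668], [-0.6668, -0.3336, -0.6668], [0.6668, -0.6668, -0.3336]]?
0.5774i - 0.5774j + 0.5774k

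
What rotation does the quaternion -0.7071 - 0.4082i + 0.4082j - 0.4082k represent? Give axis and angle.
axis = (-√3/3, √3/3, -√3/3), θ = 3π/2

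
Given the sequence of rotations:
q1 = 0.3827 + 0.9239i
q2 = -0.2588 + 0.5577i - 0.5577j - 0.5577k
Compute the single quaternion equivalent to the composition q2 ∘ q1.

q2 · q1 = -0.6143 - 0.0257i - 0.7287j + 0.3018k
-0.6143 - 0.0257i - 0.7287j + 0.3018k


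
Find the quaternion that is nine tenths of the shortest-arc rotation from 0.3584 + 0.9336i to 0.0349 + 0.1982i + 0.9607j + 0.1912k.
0.0836 + 0.3211i + 0.9252j + 0.1841k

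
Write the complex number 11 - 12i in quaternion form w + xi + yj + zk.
11 - 12i + 0j + 0k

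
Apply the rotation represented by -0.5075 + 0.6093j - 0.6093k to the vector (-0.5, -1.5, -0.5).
(1.479, -0.324, 0.676)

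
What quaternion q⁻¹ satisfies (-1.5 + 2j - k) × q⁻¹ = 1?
-0.2069 - 0.2759j + 0.1379k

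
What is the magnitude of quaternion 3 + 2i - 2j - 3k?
√26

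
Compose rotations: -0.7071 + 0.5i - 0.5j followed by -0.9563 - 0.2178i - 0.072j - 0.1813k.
0.7491 - 0.4148i + 0.4384j + 0.2731k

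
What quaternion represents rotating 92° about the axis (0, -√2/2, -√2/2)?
0.6947 - 0.5087j - 0.5087k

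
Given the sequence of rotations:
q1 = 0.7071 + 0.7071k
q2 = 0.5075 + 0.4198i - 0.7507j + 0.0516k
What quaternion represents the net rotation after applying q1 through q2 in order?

q2 · q1 = 0.3224 - 0.234i - 0.8277j + 0.3953k
0.3224 - 0.234i - 0.8277j + 0.3953k


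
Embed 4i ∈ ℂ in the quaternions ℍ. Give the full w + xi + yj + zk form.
0 + 4i + 0j + 0k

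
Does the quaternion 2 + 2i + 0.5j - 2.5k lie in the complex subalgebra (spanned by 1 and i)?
No. The quaternion 2 + 2i + 0.5j - 2.5k has j-coefficient y = 0.5 and k-coefficient z = -2.5, not both zero, so it does not lie in the complex subalgebra spanned by 1 and i.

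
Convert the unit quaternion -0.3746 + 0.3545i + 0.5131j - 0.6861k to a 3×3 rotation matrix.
[[-0.468, -0.1502, -0.8709], [0.8778, -0.1928, -0.4385], [-0.102, -0.9697, 0.2221]]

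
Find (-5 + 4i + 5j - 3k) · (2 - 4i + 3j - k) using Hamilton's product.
-12 + 32i + 11j + 31k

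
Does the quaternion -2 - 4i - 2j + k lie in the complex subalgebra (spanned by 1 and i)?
No. The quaternion -2 - 4i - 2j + k has j-coefficient y = -2 and k-coefficient z = 1, not both zero, so it does not lie in the complex subalgebra spanned by 1 and i.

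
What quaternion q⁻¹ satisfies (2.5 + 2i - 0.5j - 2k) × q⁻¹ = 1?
0.1724 - 0.1379i + 0.0345j + 0.1379k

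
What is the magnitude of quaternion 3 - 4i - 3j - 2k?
√38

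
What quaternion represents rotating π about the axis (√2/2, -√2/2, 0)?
0.7071i - 0.7071j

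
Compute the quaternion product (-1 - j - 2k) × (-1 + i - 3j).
-2 - 7i + 2j + 3k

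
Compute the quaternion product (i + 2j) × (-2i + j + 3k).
6i - 3j + 5k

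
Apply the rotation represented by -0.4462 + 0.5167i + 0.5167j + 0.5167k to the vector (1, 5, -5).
(4.543, -5.242, 1.699)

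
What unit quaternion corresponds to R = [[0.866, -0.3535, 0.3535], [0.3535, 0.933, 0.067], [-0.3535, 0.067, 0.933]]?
0.9659 + 0.183j + 0.183k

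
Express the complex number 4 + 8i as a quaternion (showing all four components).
4 + 8i + 0j + 0k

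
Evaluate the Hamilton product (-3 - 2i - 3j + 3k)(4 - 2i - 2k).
-10 + 4i - 22j + 12k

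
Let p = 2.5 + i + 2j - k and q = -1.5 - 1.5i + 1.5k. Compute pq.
-0.75 - 2.25i - 3j + 8.25k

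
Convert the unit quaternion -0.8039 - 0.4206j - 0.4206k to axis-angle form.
axis = (0, -√2/2, -√2/2), θ = 287°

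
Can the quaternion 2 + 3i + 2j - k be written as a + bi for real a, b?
No. The quaternion 2 + 3i + 2j - k has j-coefficient y = 2 and k-coefficient z = -1, not both zero, so it does not lie in the complex subalgebra spanned by 1 and i.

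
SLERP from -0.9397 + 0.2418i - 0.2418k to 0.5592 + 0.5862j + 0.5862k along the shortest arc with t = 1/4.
-0.9001 + 0.1913i - 0.1641j - 0.3554k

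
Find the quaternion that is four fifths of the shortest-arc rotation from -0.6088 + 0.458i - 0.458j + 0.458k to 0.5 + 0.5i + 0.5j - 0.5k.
-0.5709 - 0.3183i - 0.5352j + 0.5352k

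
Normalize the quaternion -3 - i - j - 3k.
-0.6708 - 0.2236i - 0.2236j - 0.6708k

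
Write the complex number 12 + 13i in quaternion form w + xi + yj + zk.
12 + 13i + 0j + 0k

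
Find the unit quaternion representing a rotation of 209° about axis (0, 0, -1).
-0.2504 - 0.9681k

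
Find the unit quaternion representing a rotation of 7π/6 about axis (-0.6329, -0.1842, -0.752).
-0.2588 - 0.6113i - 0.1779j - 0.7264k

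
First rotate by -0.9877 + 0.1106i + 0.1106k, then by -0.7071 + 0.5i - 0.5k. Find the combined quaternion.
0.6984 - 0.5721i - 0.1106j + 0.4156k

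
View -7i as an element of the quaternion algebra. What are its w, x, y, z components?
0 - 7i + 0j + 0k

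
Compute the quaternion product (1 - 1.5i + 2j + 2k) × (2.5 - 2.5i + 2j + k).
-7.25 - 8.25i + 3.5j + 8k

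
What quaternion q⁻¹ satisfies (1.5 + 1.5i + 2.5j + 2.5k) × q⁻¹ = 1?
0.0882 - 0.0882i - 0.1471j - 0.1471k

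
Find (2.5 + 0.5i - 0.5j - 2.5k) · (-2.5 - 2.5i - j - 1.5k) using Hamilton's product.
-9.25 - 9.25i + 5.75j + 0.75k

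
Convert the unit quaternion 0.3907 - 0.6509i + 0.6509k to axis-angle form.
axis = (-√2/2, 0, √2/2), θ = 134°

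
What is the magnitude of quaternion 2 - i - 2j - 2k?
√13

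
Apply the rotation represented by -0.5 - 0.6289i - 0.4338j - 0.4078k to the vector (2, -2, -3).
(-2.534, 2.979, -1.305)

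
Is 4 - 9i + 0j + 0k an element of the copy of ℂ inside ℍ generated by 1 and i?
Yes. The quaternion 4 - 9i has j- and k-coefficients y = z = 0, so it lies in the complex subalgebra spanned by 1 and i.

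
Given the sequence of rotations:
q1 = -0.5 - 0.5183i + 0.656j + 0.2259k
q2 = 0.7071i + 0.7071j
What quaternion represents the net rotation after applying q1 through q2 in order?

q2 · q1 = -0.0974 - 0.1938i - 0.5133j + 0.8303k
-0.0974 - 0.1938i - 0.5133j + 0.8303k


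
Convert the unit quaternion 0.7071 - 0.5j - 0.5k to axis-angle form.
axis = (0, -√2/2, -√2/2), θ = π/2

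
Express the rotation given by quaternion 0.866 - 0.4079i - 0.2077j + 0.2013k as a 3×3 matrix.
[[0.8327, -0.1792, -0.524], [0.5181, 0.5862, 0.6229], [0.1955, -0.7901, 0.581]]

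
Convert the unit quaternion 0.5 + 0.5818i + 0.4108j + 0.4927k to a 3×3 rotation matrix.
[[0.177, -0.0147, 0.9841], [0.9707, -0.1625, -0.177], [0.1625, 0.9866, -0.0145]]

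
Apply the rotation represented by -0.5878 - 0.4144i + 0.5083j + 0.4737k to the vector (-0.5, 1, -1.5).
(1.604, 0.705, 0.657)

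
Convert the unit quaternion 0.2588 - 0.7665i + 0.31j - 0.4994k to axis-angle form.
axis = (-0.7935, 0.3209, -0.517), θ = 5π/6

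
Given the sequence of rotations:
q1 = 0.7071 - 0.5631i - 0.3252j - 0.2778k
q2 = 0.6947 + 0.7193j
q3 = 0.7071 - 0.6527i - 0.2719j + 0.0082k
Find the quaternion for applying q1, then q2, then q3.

q2 · q1 = 0.7251 - 0.591i + 0.2827j + 0.2121k
q3 · q2 · q1 = 0.2021 - 0.9512i + 0.1363j - 0.1893k
0.2021 - 0.9512i + 0.1363j - 0.1893k


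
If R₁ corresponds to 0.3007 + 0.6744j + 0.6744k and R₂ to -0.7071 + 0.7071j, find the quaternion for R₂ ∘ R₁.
-0.6895 + 0.4769i - 0.2642j - 0.4769k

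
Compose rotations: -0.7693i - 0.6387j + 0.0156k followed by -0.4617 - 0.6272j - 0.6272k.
-0.3908 - 0.0552i + 0.7774j - 0.4897k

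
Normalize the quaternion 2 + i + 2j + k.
0.6325 + 0.3162i + 0.6325j + 0.3162k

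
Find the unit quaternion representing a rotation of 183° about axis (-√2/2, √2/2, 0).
-0.0262 - 0.7069i + 0.7069j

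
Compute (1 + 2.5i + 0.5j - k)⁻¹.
0.1176 - 0.2941i - 0.0588j + 0.1176k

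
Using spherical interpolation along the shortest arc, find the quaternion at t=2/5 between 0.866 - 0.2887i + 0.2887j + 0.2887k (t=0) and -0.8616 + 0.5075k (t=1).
0.9622 - 0.1906i + 0.1906j - 0.0394k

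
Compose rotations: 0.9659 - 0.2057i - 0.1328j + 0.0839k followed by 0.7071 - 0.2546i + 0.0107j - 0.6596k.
0.6874 - 0.4781i + 0.0735j - 0.5418k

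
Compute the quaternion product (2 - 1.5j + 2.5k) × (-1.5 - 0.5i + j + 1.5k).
-5.25 - 5.75i + 3j - 1.5k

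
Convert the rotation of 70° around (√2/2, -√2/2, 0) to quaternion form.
0.8192 + 0.4056i - 0.4056j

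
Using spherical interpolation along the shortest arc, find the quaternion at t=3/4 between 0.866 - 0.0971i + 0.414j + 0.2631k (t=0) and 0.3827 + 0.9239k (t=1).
0.5592 - 0.0282i + 0.1201j + 0.8198k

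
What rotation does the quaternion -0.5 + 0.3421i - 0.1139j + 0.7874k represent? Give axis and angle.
axis = (0.395, -0.1315, 0.9092), θ = 4π/3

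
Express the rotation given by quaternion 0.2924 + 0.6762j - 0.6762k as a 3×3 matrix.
[[-0.829, 0.3954, 0.3954], [-0.3954, 0.0855, -0.9145], [-0.3954, -0.9145, 0.0855]]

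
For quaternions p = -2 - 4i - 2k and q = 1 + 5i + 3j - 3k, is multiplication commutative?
No: pq = 12 - 8i - 28j - 8k ≠ 12 - 20i + 16j + 16k = qp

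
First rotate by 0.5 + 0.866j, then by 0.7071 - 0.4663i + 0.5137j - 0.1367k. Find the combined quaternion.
-0.0913 - 0.1148i + 0.8692j - 0.4722k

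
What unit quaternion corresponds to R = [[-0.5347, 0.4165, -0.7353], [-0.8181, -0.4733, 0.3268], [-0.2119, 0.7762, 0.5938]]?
-0.3827 - 0.2936i + 0.3419j + 0.8065k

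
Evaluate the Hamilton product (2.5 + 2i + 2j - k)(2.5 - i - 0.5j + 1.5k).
10.75 + 5i + 1.75j + 2.25k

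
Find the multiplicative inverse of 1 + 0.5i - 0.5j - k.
0.4 - 0.2i + 0.2j + 0.4k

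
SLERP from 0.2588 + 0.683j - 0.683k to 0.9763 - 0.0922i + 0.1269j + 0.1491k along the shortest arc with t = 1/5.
0.4974 - 0.025i + 0.6494j - 0.5746k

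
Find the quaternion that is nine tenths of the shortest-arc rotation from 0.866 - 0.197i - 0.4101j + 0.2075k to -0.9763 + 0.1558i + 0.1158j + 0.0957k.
0.9737 - 0.1615i - 0.1472j - 0.0652k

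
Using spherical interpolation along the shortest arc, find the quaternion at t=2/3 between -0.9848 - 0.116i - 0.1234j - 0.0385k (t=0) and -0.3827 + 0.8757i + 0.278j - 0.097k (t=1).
-0.7385 + 0.6464i + 0.1671j - 0.0942k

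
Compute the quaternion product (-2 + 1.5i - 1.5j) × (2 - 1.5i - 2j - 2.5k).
-4.75 + 9.75i + 4.75j - 0.25k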